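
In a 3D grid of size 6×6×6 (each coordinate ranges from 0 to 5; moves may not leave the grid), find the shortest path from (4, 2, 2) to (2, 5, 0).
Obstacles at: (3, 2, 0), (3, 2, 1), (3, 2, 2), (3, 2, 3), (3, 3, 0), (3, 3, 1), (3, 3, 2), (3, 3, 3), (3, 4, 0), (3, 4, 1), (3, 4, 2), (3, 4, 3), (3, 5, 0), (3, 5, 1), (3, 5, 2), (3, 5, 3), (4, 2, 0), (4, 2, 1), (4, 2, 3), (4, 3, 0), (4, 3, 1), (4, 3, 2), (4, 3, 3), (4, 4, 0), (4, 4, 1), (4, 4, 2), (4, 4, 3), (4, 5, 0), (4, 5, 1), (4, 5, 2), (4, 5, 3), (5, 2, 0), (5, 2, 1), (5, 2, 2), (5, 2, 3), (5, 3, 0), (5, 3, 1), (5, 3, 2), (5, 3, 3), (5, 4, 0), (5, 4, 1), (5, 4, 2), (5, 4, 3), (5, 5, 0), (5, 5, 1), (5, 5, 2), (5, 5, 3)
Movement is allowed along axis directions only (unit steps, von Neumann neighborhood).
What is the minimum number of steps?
9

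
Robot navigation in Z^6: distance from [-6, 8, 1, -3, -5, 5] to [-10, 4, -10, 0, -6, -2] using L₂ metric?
14.5602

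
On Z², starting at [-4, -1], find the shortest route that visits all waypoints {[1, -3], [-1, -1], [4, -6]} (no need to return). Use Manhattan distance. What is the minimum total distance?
13
(one optimal route: (-4, -1) → (-1, -1) → (1, -3) → (4, -6))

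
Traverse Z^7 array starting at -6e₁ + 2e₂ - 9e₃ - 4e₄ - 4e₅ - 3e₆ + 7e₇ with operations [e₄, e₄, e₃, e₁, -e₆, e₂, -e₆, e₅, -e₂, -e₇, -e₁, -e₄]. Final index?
(-6, 2, -8, -3, -3, -5, 6)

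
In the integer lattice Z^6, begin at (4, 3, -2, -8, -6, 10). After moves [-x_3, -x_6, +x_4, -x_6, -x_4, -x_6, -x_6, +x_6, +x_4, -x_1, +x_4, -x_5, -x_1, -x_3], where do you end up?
(2, 3, -4, -6, -7, 7)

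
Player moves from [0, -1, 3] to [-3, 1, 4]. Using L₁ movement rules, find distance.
6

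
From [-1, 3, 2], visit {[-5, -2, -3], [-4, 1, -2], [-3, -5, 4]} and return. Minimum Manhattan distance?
38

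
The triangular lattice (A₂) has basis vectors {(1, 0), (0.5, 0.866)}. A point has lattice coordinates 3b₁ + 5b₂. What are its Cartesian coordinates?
(5.5, 4.33)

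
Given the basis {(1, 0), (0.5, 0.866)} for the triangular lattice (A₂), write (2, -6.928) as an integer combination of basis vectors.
6b₁ - 8b₂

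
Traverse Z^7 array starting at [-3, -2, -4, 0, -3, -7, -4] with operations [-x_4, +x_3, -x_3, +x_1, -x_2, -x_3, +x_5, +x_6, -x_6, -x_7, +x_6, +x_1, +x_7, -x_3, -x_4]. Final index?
(-1, -3, -6, -2, -2, -6, -4)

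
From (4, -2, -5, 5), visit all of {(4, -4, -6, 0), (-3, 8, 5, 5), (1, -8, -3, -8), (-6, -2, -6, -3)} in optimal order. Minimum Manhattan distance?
79
(one optimal route: (4, -2, -5, 5) → (4, -4, -6, 0) → (1, -8, -3, -8) → (-6, -2, -6, -3) → (-3, 8, 5, 5))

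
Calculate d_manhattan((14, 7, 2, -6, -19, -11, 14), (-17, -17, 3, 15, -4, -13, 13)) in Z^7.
95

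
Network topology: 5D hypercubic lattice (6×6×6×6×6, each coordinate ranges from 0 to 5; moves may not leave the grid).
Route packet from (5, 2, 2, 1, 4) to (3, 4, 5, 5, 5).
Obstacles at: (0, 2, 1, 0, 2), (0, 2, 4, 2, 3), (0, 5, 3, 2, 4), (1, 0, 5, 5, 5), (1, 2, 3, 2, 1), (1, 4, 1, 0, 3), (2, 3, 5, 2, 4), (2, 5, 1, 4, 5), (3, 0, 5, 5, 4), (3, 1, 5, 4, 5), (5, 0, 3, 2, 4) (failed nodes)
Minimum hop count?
12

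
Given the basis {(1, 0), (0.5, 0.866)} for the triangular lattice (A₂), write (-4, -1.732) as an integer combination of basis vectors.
-3b₁ - 2b₂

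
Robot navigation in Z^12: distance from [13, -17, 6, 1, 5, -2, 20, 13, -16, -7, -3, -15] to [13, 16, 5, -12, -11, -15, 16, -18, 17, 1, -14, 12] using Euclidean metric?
68.2935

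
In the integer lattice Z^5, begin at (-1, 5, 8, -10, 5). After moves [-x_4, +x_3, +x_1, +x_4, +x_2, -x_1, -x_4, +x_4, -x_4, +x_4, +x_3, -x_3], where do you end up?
(-1, 6, 9, -10, 5)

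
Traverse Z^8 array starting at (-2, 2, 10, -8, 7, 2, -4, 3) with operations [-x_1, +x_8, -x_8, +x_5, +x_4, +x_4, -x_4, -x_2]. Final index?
(-3, 1, 10, -7, 8, 2, -4, 3)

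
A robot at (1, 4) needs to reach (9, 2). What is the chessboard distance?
8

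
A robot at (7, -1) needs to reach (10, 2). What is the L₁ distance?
6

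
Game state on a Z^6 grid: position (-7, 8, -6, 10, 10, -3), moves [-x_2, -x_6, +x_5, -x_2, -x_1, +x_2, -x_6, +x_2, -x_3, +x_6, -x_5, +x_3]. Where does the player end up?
(-8, 8, -6, 10, 10, -4)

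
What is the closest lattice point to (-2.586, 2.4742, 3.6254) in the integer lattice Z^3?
(-3, 2, 4)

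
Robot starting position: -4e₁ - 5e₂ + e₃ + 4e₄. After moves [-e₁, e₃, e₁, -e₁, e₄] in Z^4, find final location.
(-5, -5, 2, 5)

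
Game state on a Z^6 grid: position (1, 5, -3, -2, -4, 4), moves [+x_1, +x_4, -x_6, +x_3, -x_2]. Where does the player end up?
(2, 4, -2, -1, -4, 3)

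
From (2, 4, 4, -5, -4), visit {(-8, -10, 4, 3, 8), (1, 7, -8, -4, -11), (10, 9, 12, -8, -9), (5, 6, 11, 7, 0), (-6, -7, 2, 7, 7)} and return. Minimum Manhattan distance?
190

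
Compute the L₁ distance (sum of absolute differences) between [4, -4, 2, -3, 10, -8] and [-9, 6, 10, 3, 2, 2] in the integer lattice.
55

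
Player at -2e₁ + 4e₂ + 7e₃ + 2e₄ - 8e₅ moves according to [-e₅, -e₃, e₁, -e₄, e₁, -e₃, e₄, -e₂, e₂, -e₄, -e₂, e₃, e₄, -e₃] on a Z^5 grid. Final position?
(0, 3, 5, 2, -9)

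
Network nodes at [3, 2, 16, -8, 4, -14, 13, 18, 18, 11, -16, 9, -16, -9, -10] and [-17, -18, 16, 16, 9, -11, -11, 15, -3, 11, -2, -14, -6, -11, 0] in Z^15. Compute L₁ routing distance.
179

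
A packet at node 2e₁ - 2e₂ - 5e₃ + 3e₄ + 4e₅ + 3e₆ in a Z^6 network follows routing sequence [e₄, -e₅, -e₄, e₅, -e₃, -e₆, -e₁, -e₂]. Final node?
(1, -3, -6, 3, 4, 2)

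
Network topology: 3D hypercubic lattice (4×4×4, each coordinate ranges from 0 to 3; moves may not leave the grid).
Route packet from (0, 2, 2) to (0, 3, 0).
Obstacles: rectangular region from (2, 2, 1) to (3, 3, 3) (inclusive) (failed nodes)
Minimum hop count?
3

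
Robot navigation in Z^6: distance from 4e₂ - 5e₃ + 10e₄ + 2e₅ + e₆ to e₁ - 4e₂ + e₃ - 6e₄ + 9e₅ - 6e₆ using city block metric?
45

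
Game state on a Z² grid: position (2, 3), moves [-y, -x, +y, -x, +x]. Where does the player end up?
(1, 3)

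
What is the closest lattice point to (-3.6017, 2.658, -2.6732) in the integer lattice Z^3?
(-4, 3, -3)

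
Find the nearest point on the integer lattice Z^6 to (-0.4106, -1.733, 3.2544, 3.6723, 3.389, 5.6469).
(0, -2, 3, 4, 3, 6)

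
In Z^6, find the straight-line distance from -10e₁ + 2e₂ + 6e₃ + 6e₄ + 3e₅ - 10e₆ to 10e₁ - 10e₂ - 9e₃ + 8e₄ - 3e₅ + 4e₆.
31.7017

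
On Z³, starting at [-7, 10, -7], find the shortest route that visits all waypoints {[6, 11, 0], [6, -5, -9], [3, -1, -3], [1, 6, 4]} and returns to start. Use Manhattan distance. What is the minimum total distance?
94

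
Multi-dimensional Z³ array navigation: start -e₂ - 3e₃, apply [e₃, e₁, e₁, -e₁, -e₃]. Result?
(1, -1, -3)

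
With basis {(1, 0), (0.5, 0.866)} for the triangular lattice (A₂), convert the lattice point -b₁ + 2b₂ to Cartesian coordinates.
(0, 1.732)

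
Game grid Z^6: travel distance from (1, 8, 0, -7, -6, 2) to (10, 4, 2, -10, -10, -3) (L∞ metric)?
9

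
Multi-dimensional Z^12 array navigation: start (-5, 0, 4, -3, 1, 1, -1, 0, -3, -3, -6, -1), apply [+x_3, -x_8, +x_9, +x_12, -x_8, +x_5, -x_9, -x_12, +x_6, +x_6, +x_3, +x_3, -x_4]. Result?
(-5, 0, 7, -4, 2, 3, -1, -2, -3, -3, -6, -1)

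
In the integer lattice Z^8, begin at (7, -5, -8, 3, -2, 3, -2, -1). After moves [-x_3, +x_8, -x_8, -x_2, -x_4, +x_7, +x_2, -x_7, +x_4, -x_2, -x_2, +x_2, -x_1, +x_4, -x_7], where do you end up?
(6, -6, -9, 4, -2, 3, -3, -1)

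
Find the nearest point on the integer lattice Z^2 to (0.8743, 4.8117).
(1, 5)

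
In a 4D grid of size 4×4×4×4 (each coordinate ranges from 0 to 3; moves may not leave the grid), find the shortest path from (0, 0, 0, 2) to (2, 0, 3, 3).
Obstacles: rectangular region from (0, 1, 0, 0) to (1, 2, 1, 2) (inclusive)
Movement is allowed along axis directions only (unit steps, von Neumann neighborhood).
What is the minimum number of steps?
6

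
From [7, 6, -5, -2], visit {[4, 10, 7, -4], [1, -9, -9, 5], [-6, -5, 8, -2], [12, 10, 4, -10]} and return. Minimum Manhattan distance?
138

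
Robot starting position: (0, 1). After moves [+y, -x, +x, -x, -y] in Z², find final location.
(-1, 1)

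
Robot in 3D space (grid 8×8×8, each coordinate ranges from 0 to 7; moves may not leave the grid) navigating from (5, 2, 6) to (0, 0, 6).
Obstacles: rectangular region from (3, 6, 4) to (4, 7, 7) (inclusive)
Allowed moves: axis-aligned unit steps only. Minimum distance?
7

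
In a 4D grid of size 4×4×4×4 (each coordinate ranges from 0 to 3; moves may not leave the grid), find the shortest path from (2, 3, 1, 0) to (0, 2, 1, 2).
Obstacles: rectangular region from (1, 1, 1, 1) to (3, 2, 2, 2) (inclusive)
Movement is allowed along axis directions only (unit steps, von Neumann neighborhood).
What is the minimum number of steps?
5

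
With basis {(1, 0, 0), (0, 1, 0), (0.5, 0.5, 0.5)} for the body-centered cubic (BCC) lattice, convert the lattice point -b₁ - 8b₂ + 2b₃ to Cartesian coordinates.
(0, -7, 1)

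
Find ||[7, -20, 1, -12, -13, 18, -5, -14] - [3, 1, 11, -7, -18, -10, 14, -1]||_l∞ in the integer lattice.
28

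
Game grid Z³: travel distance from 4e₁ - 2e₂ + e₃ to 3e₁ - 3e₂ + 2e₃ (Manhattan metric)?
3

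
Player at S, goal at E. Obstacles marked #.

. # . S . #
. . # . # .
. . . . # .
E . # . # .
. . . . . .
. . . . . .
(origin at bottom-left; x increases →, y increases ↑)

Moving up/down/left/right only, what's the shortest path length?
6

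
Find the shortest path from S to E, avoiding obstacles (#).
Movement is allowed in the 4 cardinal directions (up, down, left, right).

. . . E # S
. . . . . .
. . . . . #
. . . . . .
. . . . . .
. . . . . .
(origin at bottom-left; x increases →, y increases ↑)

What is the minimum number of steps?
4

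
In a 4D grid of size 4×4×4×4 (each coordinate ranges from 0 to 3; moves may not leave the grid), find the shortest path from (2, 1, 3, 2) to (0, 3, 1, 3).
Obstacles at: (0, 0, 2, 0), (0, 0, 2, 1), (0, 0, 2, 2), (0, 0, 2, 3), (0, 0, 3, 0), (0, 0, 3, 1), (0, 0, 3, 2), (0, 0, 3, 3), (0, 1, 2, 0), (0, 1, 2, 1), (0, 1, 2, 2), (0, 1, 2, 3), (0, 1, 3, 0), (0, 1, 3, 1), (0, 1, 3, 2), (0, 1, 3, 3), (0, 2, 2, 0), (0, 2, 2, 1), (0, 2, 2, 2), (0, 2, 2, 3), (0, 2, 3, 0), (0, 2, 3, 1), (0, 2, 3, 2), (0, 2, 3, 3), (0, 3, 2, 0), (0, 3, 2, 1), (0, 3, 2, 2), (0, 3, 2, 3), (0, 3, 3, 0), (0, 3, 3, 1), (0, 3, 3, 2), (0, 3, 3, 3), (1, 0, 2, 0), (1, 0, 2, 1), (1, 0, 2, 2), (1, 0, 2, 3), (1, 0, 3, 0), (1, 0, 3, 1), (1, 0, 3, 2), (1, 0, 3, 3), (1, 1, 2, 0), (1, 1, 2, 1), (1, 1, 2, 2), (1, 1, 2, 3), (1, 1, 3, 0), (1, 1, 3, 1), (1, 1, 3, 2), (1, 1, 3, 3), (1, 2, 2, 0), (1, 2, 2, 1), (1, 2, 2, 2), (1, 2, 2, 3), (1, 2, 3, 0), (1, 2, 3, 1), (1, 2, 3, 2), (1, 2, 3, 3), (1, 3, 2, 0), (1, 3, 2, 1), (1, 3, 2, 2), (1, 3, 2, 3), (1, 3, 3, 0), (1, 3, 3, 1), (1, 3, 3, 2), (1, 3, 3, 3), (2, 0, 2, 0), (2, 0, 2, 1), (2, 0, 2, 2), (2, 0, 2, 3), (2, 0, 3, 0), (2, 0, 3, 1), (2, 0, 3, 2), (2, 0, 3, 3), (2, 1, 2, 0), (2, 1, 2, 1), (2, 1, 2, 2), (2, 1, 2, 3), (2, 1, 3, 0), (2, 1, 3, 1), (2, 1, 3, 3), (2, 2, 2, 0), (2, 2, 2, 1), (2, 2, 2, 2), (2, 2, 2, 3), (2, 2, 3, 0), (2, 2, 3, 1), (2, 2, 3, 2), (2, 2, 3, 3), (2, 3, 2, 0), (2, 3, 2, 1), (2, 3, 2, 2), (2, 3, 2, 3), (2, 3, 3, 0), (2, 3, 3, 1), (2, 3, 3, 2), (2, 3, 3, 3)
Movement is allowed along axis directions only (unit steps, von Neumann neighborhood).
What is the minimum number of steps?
9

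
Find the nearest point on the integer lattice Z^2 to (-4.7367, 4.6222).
(-5, 5)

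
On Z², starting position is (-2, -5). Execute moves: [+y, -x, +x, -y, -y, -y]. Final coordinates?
(-2, -7)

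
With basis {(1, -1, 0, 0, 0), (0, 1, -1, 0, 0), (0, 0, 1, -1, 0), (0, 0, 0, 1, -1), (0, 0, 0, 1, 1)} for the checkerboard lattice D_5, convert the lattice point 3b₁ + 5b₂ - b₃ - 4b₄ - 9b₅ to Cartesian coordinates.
(3, 2, -6, -12, -5)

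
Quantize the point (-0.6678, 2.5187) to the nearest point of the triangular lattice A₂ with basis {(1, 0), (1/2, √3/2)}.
(-0.5, 2.598)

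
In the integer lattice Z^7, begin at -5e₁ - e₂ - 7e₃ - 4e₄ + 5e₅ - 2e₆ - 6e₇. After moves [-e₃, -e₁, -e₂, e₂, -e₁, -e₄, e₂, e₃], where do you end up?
(-7, 0, -7, -5, 5, -2, -6)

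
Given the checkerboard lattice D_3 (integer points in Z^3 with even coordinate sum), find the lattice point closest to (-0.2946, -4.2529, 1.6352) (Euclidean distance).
(0, -4, 2)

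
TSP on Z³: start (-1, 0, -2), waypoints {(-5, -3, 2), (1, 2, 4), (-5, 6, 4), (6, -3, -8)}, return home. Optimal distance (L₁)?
68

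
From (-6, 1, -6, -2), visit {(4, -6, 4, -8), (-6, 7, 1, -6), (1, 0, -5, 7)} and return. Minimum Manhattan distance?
96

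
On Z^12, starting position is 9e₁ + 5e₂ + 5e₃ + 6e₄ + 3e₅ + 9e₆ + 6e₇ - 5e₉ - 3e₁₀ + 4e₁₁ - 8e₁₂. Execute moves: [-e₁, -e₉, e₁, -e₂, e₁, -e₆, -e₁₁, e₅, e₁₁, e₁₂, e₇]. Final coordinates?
(10, 4, 5, 6, 4, 8, 7, 0, -6, -3, 4, -7)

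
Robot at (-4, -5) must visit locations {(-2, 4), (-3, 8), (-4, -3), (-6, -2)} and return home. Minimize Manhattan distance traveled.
34
(one optimal route: (-4, -5) → (-2, 4) → (-3, 8) → (-6, -2) → (-4, -3) → (-4, -5))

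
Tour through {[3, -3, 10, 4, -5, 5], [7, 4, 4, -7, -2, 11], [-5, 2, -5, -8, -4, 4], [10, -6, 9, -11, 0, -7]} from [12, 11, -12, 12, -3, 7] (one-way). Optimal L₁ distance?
170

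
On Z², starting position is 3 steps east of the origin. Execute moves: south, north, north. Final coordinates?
(3, 1)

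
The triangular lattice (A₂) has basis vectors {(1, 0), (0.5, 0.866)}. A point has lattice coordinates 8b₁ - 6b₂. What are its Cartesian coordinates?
(5, -5.196)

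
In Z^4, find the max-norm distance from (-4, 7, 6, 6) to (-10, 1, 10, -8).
14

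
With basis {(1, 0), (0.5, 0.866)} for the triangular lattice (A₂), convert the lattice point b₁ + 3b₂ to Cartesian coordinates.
(2.5, 2.598)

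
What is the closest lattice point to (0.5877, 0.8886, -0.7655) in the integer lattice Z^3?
(1, 1, -1)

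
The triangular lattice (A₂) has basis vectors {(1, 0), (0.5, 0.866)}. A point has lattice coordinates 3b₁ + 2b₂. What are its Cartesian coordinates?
(4, 1.732)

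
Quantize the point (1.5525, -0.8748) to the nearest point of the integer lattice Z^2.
(2, -1)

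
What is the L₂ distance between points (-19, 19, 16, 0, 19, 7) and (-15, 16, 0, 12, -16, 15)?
41.4005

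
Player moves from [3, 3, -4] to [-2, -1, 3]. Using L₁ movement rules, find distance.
16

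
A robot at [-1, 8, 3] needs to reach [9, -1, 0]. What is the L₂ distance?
13.784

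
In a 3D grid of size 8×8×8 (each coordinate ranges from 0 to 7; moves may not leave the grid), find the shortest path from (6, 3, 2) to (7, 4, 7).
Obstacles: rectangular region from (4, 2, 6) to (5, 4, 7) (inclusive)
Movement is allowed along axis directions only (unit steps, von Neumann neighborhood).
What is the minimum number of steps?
7
(one shortest path: (6, 3, 2) → (7, 3, 2) → (7, 4, 2) → (7, 4, 3) → (7, 4, 4) → (7, 4, 5) → (7, 4, 6) → (7, 4, 7))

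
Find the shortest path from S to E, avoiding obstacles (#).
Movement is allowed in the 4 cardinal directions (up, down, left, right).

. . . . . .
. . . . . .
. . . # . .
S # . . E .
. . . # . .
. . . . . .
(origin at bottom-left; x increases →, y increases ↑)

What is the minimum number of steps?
6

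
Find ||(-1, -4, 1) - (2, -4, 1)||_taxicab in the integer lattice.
3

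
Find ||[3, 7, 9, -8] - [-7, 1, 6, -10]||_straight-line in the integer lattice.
12.2066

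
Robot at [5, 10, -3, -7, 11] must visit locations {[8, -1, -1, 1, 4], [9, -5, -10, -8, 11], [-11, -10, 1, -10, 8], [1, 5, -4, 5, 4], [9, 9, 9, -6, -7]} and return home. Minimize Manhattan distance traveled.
214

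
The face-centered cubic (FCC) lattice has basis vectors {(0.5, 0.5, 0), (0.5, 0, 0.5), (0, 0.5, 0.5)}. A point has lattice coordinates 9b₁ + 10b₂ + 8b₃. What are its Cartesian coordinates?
(9.5, 8.5, 9)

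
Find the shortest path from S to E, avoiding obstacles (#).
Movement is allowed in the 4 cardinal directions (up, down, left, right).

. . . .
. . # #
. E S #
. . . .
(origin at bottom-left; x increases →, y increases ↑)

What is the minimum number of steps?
1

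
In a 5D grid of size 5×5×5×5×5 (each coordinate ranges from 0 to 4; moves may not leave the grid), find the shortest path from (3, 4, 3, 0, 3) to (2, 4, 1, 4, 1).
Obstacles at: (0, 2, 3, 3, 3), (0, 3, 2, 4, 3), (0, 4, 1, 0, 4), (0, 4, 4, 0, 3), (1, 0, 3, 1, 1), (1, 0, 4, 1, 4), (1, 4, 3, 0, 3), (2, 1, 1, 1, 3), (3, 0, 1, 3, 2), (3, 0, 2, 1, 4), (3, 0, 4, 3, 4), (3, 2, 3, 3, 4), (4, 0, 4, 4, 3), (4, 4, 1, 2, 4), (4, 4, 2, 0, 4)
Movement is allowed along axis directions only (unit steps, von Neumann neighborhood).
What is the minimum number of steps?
9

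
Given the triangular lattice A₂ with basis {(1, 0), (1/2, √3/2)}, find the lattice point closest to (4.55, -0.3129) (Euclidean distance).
(5, 0)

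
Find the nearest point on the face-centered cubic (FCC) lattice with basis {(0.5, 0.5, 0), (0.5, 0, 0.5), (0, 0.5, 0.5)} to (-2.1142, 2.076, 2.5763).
(-2.5, 2, 2.5)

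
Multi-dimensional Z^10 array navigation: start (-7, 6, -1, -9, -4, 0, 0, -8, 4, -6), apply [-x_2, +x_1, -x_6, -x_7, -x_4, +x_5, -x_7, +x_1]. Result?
(-5, 5, -1, -10, -3, -1, -2, -8, 4, -6)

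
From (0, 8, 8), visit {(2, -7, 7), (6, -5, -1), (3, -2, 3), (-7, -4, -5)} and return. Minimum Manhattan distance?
88
(one optimal route: (0, 8, 8) → (2, -7, 7) → (6, -5, -1) → (-7, -4, -5) → (3, -2, 3) → (0, 8, 8))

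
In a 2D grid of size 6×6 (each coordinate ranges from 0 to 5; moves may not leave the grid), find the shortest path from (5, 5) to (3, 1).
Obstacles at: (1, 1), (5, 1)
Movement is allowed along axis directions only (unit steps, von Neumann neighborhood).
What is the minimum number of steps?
6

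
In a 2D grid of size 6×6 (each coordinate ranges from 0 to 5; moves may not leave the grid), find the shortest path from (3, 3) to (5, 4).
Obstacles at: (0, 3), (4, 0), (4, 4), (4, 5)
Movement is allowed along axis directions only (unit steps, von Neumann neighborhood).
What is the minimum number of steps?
3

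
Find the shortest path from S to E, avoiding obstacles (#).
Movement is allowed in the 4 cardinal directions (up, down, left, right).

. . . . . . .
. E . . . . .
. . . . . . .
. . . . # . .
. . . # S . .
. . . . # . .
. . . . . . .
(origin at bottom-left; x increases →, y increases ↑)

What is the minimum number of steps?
8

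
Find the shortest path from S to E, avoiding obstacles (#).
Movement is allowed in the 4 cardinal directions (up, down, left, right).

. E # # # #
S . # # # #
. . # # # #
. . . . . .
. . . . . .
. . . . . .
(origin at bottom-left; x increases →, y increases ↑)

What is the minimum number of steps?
2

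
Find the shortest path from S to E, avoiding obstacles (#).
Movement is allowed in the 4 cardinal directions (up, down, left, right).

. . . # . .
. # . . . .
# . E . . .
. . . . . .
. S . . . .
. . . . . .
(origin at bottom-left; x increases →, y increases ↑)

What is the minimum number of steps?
3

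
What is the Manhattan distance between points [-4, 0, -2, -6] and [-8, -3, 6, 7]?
28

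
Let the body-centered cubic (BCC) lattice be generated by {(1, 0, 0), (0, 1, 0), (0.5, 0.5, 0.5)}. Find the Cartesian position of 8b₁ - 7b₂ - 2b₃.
(7, -8, -1)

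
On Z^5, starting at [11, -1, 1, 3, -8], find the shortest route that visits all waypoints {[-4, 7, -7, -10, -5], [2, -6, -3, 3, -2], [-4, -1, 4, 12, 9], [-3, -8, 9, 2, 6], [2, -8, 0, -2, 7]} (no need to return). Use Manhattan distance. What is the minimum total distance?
143
(one optimal route: (11, -1, 1, 3, -8) → (2, -6, -3, 3, -2) → (2, -8, 0, -2, 7) → (-3, -8, 9, 2, 6) → (-4, -1, 4, 12, 9) → (-4, 7, -7, -10, -5))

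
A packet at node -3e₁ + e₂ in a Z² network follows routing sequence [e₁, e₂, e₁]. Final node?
(-1, 2)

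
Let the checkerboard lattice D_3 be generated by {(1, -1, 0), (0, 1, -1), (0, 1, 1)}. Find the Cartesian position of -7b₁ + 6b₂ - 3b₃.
(-7, 10, -9)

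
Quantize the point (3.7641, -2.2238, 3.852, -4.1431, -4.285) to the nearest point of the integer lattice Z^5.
(4, -2, 4, -4, -4)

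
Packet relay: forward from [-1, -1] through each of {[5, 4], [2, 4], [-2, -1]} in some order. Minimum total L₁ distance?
13
(one optimal route: (-1, -1) → (-2, -1) → (2, 4) → (5, 4))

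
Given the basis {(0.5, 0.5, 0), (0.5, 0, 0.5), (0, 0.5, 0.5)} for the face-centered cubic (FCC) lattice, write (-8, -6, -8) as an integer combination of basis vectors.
-6b₁ - 10b₂ - 6b₃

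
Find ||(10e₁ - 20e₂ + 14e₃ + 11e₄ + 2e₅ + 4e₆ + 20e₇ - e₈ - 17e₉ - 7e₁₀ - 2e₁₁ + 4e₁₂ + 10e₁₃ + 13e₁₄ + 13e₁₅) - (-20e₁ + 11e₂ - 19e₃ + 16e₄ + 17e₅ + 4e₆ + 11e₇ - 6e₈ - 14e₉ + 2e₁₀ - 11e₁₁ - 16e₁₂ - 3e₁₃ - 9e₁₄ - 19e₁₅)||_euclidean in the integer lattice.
74.5252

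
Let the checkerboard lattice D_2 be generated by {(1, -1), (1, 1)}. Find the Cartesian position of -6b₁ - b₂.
(-7, 5)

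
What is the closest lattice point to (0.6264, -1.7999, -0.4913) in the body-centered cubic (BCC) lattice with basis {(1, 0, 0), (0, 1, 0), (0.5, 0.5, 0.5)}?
(0.5, -1.5, -0.5)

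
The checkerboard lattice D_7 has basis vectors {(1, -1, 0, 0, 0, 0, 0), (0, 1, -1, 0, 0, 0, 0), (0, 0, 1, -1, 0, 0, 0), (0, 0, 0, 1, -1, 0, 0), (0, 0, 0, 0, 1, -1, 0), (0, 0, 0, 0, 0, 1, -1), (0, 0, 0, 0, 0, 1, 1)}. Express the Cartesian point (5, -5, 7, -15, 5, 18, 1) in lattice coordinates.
5b₁ + 7b₃ - 8b₄ - 3b₅ + 7b₆ + 8b₇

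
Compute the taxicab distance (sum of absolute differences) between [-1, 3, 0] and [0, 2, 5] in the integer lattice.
7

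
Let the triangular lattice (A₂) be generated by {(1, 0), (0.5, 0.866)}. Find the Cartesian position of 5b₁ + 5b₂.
(7.5, 4.33)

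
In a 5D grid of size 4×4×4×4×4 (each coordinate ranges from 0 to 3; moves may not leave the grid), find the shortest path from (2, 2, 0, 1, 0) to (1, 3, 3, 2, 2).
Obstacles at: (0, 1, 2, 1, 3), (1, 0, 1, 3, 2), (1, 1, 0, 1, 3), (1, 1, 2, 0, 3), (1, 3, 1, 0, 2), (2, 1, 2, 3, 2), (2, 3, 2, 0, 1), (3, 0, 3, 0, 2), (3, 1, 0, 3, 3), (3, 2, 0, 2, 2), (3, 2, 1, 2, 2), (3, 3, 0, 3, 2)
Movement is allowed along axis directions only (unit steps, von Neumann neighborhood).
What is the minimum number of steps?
8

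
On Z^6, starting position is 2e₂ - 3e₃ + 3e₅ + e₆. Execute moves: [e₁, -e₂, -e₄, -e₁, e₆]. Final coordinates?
(0, 1, -3, -1, 3, 2)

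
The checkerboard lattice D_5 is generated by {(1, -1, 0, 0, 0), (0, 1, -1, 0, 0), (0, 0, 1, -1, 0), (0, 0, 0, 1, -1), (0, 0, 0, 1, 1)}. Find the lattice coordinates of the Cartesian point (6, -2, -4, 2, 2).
6b₁ + 4b₂ + 2b₅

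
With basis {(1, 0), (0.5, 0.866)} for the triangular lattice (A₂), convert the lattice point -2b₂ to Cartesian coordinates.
(-1, -1.732)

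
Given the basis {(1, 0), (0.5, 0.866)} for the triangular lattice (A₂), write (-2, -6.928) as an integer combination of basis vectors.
2b₁ - 8b₂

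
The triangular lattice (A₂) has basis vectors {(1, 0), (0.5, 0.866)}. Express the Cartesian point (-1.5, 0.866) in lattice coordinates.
-2b₁ + b₂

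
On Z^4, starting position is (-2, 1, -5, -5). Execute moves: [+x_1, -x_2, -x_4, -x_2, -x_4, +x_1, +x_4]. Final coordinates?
(0, -1, -5, -6)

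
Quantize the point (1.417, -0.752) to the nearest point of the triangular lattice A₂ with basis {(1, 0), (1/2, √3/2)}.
(1.5, -0.866)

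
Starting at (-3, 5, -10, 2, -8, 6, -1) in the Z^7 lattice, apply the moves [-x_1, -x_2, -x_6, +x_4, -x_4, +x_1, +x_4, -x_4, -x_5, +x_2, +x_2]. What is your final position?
(-3, 6, -10, 2, -9, 5, -1)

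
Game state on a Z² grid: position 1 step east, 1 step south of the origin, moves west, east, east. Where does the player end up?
(2, -1)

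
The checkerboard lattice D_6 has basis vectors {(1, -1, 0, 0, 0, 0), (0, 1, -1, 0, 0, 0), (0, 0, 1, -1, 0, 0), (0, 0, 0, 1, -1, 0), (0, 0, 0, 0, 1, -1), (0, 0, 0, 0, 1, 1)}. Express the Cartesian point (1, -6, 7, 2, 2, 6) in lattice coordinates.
b₁ - 5b₂ + 2b₃ + 4b₄ + 6b₆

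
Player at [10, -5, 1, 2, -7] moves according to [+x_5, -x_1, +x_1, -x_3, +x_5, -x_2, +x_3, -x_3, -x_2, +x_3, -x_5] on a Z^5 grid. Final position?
(10, -7, 1, 2, -6)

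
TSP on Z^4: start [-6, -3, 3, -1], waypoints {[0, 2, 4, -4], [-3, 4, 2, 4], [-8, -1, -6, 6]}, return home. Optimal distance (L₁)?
70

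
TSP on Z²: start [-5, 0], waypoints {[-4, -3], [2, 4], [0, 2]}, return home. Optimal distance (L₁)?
28
(one optimal route: (-5, 0) → (-4, -3) → (2, 4) → (0, 2) → (-5, 0))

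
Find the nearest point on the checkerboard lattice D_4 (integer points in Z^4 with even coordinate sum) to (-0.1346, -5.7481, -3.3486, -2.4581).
(0, -6, -3, -3)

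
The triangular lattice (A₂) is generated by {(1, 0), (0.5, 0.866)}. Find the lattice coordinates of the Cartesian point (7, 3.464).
5b₁ + 4b₂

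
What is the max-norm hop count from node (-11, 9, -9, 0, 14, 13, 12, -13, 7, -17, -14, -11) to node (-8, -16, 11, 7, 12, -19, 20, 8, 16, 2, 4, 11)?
32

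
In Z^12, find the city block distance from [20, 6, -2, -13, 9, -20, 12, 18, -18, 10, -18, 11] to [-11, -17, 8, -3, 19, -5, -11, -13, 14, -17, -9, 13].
223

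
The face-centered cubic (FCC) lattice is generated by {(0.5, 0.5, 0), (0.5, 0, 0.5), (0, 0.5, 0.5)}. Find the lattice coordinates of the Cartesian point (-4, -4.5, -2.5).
-6b₁ - 2b₂ - 3b₃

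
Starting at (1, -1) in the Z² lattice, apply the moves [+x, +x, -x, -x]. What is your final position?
(1, -1)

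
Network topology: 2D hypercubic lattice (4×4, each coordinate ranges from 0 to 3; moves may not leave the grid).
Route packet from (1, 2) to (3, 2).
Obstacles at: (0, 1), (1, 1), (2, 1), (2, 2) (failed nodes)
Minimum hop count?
4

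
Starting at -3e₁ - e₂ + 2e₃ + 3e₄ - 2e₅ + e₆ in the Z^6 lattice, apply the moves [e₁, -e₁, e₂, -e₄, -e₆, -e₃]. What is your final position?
(-3, 0, 1, 2, -2, 0)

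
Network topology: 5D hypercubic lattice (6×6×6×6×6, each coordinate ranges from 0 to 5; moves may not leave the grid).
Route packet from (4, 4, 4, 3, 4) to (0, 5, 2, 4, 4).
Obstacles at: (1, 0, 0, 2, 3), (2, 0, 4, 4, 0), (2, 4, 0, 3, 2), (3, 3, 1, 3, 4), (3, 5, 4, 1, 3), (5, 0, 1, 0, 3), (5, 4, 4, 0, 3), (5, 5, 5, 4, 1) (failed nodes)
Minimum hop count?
8
(one shortest path: (4, 4, 4, 3, 4) → (3, 4, 4, 3, 4) → (2, 4, 4, 3, 4) → (1, 4, 4, 3, 4) → (0, 4, 4, 3, 4) → (0, 5, 4, 3, 4) → (0, 5, 3, 3, 4) → (0, 5, 2, 3, 4) → (0, 5, 2, 4, 4))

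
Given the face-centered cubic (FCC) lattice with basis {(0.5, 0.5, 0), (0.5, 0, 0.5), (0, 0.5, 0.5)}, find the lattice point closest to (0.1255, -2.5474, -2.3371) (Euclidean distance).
(0, -2.5, -2.5)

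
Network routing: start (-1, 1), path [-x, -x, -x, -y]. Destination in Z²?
(-4, 0)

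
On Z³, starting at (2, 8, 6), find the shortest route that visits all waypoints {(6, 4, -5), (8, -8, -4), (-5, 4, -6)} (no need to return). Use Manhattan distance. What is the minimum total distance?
50
(one optimal route: (2, 8, 6) → (-5, 4, -6) → (6, 4, -5) → (8, -8, -4))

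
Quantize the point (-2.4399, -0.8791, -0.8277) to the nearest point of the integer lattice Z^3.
(-2, -1, -1)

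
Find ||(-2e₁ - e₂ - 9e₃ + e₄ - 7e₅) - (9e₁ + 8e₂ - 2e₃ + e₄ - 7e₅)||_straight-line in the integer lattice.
15.843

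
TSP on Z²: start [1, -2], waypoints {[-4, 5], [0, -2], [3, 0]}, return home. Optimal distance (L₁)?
28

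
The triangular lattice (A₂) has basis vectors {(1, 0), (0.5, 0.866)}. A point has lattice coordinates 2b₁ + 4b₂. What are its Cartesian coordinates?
(4, 3.464)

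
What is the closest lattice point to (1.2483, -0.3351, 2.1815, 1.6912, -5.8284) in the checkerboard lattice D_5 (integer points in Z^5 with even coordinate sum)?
(1, -1, 2, 2, -6)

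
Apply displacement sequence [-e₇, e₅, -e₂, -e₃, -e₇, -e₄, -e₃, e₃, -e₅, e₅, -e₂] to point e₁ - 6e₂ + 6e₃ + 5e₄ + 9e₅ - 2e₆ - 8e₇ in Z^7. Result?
(1, -8, 5, 4, 10, -2, -10)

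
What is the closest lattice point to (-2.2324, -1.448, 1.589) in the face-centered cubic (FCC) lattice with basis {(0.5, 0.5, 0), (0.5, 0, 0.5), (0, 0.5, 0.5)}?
(-2, -1.5, 1.5)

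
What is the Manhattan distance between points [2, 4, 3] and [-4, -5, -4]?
22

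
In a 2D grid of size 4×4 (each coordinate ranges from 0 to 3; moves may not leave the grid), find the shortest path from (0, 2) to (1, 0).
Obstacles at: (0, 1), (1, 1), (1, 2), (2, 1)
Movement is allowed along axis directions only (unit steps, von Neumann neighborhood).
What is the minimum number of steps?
9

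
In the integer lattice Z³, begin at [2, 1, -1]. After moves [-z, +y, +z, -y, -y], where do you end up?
(2, 0, -1)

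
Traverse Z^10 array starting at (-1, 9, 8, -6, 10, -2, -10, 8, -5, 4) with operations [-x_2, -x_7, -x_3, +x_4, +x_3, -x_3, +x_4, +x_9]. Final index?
(-1, 8, 7, -4, 10, -2, -11, 8, -4, 4)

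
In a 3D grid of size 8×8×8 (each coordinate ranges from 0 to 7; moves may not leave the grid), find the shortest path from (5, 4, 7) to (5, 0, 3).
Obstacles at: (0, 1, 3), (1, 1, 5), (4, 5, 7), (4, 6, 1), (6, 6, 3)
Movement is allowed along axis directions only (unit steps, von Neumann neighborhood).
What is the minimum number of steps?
8
(one shortest path: (5, 4, 7) → (5, 3, 7) → (5, 2, 7) → (5, 1, 7) → (5, 0, 7) → (5, 0, 6) → (5, 0, 5) → (5, 0, 4) → (5, 0, 3))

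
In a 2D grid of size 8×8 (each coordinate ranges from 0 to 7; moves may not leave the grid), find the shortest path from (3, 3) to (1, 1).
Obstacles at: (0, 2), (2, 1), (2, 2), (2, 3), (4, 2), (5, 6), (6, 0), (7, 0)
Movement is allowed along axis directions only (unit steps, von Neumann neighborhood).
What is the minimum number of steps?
6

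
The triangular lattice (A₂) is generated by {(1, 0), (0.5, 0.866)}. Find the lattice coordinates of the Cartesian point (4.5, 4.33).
2b₁ + 5b₂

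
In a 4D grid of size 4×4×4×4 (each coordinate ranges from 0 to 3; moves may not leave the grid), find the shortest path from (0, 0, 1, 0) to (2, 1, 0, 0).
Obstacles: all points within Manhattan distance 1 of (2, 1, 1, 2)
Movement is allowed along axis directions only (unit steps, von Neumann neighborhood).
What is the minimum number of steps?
4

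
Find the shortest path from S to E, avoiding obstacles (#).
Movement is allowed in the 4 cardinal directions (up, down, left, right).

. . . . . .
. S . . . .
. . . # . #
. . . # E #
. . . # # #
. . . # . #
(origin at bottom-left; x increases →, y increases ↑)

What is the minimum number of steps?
5
(one shortest path: (1, 4) → (2, 4) → (3, 4) → (4, 4) → (4, 3) → (4, 2))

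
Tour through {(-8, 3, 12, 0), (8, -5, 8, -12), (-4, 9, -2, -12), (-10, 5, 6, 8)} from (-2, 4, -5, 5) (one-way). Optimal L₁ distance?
113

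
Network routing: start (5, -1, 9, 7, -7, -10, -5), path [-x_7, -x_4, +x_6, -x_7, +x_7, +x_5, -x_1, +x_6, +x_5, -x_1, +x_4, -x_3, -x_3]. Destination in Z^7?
(3, -1, 7, 7, -5, -8, -6)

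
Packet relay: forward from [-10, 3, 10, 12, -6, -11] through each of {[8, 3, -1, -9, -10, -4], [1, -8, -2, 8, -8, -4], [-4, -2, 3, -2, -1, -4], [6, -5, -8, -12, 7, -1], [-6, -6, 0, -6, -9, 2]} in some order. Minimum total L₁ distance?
181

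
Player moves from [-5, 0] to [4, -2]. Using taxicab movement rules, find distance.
11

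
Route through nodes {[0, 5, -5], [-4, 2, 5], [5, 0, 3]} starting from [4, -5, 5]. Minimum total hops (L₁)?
38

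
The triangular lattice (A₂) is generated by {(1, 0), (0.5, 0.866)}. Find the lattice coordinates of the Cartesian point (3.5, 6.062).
7b₂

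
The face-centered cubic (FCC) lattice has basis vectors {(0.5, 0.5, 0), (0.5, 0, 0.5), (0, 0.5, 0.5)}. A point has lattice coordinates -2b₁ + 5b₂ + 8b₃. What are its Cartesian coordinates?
(1.5, 3, 6.5)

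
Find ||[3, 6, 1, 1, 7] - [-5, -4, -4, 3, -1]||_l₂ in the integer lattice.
16.0312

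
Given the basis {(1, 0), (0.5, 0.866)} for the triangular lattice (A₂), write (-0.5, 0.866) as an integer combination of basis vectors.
-b₁ + b₂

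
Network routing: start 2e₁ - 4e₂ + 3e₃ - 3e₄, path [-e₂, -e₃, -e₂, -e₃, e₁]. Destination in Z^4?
(3, -6, 1, -3)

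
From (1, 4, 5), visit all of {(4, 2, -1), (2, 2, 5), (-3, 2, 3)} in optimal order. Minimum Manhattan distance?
21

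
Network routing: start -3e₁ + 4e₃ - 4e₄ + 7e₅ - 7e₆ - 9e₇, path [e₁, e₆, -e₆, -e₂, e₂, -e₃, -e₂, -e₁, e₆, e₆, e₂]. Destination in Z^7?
(-3, 0, 3, -4, 7, -5, -9)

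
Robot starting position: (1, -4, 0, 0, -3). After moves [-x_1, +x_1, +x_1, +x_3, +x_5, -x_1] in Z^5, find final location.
(1, -4, 1, 0, -2)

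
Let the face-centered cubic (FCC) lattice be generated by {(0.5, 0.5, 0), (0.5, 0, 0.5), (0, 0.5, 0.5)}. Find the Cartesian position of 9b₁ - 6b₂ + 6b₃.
(1.5, 7.5, 0)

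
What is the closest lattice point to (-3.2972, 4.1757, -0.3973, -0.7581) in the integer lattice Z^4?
(-3, 4, 0, -1)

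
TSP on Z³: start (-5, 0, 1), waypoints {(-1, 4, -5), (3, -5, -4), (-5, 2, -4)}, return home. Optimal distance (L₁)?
46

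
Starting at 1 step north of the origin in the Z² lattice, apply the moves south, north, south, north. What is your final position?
(0, 1)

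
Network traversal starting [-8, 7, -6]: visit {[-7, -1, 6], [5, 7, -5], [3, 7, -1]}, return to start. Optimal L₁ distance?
66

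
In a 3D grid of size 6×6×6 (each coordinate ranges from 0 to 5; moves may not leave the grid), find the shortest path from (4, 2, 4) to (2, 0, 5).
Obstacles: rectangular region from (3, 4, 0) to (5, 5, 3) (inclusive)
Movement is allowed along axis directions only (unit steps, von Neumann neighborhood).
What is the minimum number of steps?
5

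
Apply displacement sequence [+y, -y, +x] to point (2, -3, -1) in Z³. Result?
(3, -3, -1)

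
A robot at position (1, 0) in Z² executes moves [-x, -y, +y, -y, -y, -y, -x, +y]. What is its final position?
(-1, -2)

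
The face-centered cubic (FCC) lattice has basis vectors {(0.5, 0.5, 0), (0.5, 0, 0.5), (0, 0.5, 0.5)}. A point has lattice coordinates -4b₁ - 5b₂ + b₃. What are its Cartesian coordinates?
(-4.5, -1.5, -2)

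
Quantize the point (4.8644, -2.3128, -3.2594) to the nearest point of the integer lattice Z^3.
(5, -2, -3)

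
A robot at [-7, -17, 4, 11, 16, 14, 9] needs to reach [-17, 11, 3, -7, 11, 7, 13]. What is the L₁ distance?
73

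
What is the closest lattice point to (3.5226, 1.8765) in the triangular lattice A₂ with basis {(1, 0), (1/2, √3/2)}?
(4, 1.732)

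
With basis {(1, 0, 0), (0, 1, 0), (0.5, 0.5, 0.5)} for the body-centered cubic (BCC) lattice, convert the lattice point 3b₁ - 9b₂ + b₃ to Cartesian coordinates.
(3.5, -8.5, 0.5)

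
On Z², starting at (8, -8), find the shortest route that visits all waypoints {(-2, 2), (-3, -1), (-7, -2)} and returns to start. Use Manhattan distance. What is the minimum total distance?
50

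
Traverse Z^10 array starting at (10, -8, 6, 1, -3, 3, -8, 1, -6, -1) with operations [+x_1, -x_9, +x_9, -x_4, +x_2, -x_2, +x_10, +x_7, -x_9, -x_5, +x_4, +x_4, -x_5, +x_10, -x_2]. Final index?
(11, -9, 6, 2, -5, 3, -7, 1, -7, 1)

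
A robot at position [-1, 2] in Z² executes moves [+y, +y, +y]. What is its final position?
(-1, 5)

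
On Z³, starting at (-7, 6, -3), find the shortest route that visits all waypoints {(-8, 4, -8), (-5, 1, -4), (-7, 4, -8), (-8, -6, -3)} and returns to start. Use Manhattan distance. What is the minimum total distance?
42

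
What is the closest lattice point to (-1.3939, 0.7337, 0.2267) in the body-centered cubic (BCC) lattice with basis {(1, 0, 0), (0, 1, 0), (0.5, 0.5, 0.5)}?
(-1.5, 0.5, 0.5)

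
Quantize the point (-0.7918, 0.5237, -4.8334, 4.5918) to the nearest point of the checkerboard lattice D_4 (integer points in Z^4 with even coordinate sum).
(-1, 1, -5, 5)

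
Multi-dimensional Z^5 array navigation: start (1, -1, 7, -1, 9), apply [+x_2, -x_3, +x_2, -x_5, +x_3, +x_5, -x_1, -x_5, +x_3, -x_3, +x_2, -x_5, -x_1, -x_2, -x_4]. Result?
(-1, 1, 7, -2, 7)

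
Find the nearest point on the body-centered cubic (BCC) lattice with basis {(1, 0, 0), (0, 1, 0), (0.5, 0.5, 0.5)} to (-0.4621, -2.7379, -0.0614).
(-0.5, -2.5, -0.5)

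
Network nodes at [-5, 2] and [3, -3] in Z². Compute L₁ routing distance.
13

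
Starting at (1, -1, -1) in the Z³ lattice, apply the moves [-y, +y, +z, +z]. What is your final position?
(1, -1, 1)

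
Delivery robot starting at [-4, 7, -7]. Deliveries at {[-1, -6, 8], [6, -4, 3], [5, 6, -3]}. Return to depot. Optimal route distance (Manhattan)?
76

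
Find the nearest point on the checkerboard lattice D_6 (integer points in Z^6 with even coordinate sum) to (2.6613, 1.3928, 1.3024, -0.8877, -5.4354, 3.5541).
(3, 1, 1, -1, -5, 3)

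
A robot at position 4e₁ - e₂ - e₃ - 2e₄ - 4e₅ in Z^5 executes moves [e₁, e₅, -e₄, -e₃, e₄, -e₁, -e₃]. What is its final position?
(4, -1, -3, -2, -3)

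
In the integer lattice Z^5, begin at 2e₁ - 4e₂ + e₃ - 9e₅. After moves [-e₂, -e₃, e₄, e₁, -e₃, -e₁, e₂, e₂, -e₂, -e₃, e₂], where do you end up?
(2, -3, -2, 1, -9)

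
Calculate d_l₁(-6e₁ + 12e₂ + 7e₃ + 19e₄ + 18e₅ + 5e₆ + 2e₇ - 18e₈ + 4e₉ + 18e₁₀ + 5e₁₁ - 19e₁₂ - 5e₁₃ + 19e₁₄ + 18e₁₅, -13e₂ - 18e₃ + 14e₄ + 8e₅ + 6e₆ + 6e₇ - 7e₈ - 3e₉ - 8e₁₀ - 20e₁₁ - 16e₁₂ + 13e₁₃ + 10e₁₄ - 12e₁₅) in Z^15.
205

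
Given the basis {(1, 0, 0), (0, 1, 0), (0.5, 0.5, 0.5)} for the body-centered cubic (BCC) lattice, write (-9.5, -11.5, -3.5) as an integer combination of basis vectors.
-6b₁ - 8b₂ - 7b₃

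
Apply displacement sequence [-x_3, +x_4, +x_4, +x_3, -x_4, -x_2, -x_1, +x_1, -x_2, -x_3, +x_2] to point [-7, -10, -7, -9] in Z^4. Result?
(-7, -11, -8, -8)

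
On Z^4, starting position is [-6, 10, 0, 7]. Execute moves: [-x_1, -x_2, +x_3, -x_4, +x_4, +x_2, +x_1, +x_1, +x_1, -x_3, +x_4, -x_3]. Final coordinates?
(-4, 10, -1, 8)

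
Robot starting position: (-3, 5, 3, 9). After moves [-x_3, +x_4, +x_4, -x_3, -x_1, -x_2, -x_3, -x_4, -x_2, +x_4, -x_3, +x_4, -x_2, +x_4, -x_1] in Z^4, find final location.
(-5, 2, -1, 13)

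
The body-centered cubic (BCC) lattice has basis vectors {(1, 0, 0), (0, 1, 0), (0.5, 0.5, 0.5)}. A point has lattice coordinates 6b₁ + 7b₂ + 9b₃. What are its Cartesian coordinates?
(10.5, 11.5, 4.5)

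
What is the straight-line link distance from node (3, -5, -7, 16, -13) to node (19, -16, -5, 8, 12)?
32.7109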